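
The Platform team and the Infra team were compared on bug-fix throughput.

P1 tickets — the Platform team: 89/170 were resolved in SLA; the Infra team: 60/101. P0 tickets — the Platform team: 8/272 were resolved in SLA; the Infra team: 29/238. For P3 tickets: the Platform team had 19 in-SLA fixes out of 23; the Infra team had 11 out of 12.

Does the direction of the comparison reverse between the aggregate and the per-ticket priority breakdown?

P1: the Platform team 89/170 = 52.4%, the Infra team 60/101 = 59.4% → the Infra team
P0: the Platform team 8/272 = 2.9%, the Infra team 29/238 = 12.2% → the Infra team
P3: the Platform team 19/23 = 82.6%, the Infra team 11/12 = 91.7% → the Infra team
Overall: the Platform team 116/465 = 24.9%, the Infra team 100/351 = 28.5% → the Infra team
The Infra team wins overall and in every ticket group — no reversal.

No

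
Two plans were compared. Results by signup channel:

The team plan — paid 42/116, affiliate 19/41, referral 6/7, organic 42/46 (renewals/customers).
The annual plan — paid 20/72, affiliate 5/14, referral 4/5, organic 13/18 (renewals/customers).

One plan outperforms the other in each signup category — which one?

Paid: the team plan 42/116 = 36.2%, the annual plan 20/72 = 27.8% → the team plan
Affiliate: the team plan 19/41 = 46.3%, the annual plan 5/14 = 35.7% → the team plan
Referral: the team plan 6/7 = 85.7%, the annual plan 4/5 = 80.0% → the team plan
Organic: the team plan 42/46 = 91.3%, the annual plan 13/18 = 72.2% → the team plan
The team plan has the higher rate in all 4 groups.

the team plan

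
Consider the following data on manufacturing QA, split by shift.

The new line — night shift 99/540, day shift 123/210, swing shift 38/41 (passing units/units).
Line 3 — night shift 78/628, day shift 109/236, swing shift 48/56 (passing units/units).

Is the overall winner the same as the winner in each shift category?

Yes

Night shift: the new line 99/540 = 18.3%, Line 3 78/628 = 12.4% → the new line
Day shift: the new line 123/210 = 58.6%, Line 3 109/236 = 46.2% → the new line
Swing shift: the new line 38/41 = 92.7%, Line 3 48/56 = 85.7% → the new line
Overall: the new line 260/791 = 32.9%, Line 3 235/920 = 25.5% → the new line
The new line wins overall and in every shift group — no reversal.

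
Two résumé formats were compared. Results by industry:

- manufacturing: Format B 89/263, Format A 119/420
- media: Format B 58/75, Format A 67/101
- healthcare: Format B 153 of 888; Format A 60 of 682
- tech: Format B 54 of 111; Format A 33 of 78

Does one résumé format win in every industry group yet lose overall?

Manufacturing: Format B 89/263 = 33.8%, Format A 119/420 = 28.3% → Format B
Media: Format B 58/75 = 77.3%, Format A 67/101 = 66.3% → Format B
Healthcare: Format B 153/888 = 17.2%, Format A 60/682 = 8.8% → Format B
Tech: Format B 54/111 = 48.6%, Format A 33/78 = 42.3% → Format B
Overall: Format B 354/1337 = 26.5%, Format A 279/1281 = 21.8% → Format B
Format B wins overall and in every industry group — no reversal.

No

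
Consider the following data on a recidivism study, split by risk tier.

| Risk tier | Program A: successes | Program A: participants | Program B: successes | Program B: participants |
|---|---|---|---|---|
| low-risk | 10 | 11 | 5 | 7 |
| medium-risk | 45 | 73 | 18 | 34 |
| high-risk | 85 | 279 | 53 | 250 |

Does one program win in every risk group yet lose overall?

Low-risk: Program A 10/11 = 90.9%, Program B 5/7 = 71.4% → Program A
Medium-risk: Program A 45/73 = 61.6%, Program B 18/34 = 52.9% → Program A
High-risk: Program A 85/279 = 30.5%, Program B 53/250 = 21.2% → Program A
Overall: Program A 140/363 = 38.6%, Program B 76/291 = 26.1% → Program A
Program A wins overall and in every risk group — no reversal.

No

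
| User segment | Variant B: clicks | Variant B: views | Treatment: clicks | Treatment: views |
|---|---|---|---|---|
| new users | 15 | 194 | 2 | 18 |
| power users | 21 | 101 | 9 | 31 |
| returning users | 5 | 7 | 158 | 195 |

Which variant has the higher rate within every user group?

New users: Variant B 15/194 = 7.7%, Treatment 2/18 = 11.1% → Treatment
Power users: Variant B 21/101 = 20.8%, Treatment 9/31 = 29.0% → Treatment
Returning users: Variant B 5/7 = 71.4%, Treatment 158/195 = 81.0% → Treatment
Treatment has the higher rate in all 3 groups.

Treatment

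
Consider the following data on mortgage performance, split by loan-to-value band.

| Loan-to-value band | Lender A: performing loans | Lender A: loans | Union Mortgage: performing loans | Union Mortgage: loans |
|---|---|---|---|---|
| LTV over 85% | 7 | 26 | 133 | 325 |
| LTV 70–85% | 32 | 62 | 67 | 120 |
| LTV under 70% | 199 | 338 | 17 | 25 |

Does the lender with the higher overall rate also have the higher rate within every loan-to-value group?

No

LTV over 85%: Lender A 7/26 = 26.9%, Union Mortgage 133/325 = 40.9% → Union Mortgage
LTV 70–85%: Lender A 32/62 = 51.6%, Union Mortgage 67/120 = 55.8% → Union Mortgage
LTV under 70%: Lender A 199/338 = 58.9%, Union Mortgage 17/25 = 68.0% → Union Mortgage
Overall: Lender A 238/426 = 55.9%, Union Mortgage 217/470 = 46.2% → Lender A
Union Mortgage wins each loan-to-value group but Lender A wins overall — the comparison reverses. Union Mortgage's loans skew toward LTV over 85%, which has a lower base rate.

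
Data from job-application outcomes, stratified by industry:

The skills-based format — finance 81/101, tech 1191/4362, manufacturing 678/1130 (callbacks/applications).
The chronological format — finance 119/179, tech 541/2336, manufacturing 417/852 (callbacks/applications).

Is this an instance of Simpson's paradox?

Finance: the skills-based format 81/101 = 80.2%, the chronological format 119/179 = 66.5% → the skills-based format
Tech: the skills-based format 1191/4362 = 27.3%, the chronological format 541/2336 = 23.2% → the skills-based format
Manufacturing: the skills-based format 678/1130 = 60.0%, the chronological format 417/852 = 48.9% → the skills-based format
Overall: the skills-based format 1950/5593 = 34.9%, the chronological format 1077/3367 = 32.0% → the skills-based format
The skills-based format wins overall and in every industry group — no reversal.

No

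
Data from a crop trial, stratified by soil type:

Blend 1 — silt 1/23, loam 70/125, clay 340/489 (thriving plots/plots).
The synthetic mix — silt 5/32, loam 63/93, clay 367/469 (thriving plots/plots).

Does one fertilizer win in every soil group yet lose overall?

No

Silt: Blend 1 1/23 = 4.3%, the synthetic mix 5/32 = 15.6% → the synthetic mix
Loam: Blend 1 70/125 = 56.0%, the synthetic mix 63/93 = 67.7% → the synthetic mix
Clay: Blend 1 340/489 = 69.5%, the synthetic mix 367/469 = 78.3% → the synthetic mix
Overall: Blend 1 411/637 = 64.5%, the synthetic mix 435/594 = 73.2% → the synthetic mix
The synthetic mix wins overall and in every soil group — no reversal.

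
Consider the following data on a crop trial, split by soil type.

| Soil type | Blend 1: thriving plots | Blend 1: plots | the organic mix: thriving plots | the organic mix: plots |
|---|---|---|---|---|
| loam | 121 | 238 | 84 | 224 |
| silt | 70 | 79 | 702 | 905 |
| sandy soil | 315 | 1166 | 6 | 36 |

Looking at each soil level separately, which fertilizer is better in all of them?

Blend 1

Loam: Blend 1 121/238 = 50.8%, the organic mix 84/224 = 37.5% → Blend 1
Silt: Blend 1 70/79 = 88.6%, the organic mix 702/905 = 77.6% → Blend 1
Sandy soil: Blend 1 315/1166 = 27.0%, the organic mix 6/36 = 16.7% → Blend 1
Blend 1 has the higher rate in all 3 groups.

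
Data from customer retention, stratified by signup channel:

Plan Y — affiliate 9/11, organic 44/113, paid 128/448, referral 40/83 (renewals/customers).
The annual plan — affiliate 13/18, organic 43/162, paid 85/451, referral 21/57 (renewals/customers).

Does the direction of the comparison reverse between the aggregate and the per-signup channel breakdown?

Affiliate: Plan Y 9/11 = 81.8%, the annual plan 13/18 = 72.2% → Plan Y
Organic: Plan Y 44/113 = 38.9%, the annual plan 43/162 = 26.5% → Plan Y
Paid: Plan Y 128/448 = 28.6%, the annual plan 85/451 = 18.8% → Plan Y
Referral: Plan Y 40/83 = 48.2%, the annual plan 21/57 = 36.8% → Plan Y
Overall: Plan Y 221/655 = 33.7%, the annual plan 162/688 = 23.5% → Plan Y
Plan Y wins overall and in every signup group — no reversal.

No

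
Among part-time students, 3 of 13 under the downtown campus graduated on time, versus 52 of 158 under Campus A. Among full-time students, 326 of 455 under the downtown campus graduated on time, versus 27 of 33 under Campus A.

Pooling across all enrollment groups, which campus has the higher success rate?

the downtown campus

Part-time: the downtown campus 3/13 = 23.1%, Campus A 52/158 = 32.9% → Campus A
Full-time: the downtown campus 326/455 = 71.6%, Campus A 27/33 = 81.8% → Campus A
Overall: the downtown campus 329/468 = 70.3%, Campus A 79/191 = 41.4% → the downtown campus
(Campus A wins every enrollment group but the downtown campus wins overall — Campus A's students skew toward the low-rate part-time group.)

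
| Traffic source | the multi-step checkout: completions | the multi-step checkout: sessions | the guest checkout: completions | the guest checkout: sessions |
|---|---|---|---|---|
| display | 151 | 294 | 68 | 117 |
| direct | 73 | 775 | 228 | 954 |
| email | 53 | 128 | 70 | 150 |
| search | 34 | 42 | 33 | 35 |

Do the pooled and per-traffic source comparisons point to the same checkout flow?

Yes

Display: the multi-step checkout 151/294 = 51.4%, the guest checkout 68/117 = 58.1% → the guest checkout
Direct: the multi-step checkout 73/775 = 9.4%, the guest checkout 228/954 = 23.9% → the guest checkout
Email: the multi-step checkout 53/128 = 41.4%, the guest checkout 70/150 = 46.7% → the guest checkout
Search: the multi-step checkout 34/42 = 81.0%, the guest checkout 33/35 = 94.3% → the guest checkout
Overall: the multi-step checkout 311/1239 = 25.1%, the guest checkout 399/1256 = 31.8% → the guest checkout
The guest checkout wins overall and in every traffic group — no reversal.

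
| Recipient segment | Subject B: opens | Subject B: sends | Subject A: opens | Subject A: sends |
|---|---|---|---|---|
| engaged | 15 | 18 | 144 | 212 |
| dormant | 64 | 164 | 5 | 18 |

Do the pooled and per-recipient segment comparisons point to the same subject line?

No

Engaged: Subject B 15/18 = 83.3%, Subject A 144/212 = 67.9% → Subject B
Dormant: Subject B 64/164 = 39.0%, Subject A 5/18 = 27.8% → Subject B
Overall: Subject B 79/182 = 43.4%, Subject A 149/230 = 64.8% → Subject A
Subject B wins each recipient group but Subject A wins overall — the comparison reverses. Subject B's sends skew toward dormant, which has a lower base rate.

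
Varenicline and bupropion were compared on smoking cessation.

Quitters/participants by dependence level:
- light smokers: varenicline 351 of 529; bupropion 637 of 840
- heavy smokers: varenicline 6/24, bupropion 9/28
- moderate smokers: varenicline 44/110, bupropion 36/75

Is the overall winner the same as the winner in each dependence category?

Yes

Light smokers: varenicline 351/529 = 66.4%, bupropion 637/840 = 75.8% → bupropion
Heavy smokers: varenicline 6/24 = 25.0%, bupropion 9/28 = 32.1% → bupropion
Moderate smokers: varenicline 44/110 = 40.0%, bupropion 36/75 = 48.0% → bupropion
Overall: varenicline 401/663 = 60.5%, bupropion 682/943 = 72.3% → bupropion
Bupropion wins overall and in every dependence group — no reversal.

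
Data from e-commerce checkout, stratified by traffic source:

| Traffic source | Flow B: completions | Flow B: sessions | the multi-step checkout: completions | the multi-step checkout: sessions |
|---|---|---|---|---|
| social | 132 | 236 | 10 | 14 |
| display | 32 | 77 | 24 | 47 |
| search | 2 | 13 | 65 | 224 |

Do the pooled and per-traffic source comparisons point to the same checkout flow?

No

Social: Flow B 132/236 = 55.9%, the multi-step checkout 10/14 = 71.4% → the multi-step checkout
Display: Flow B 32/77 = 41.6%, the multi-step checkout 24/47 = 51.1% → the multi-step checkout
Search: Flow B 2/13 = 15.4%, the multi-step checkout 65/224 = 29.0% → the multi-step checkout
Overall: Flow B 166/326 = 50.9%, the multi-step checkout 99/285 = 34.7% → Flow B
The multi-step checkout wins each traffic group but Flow B wins overall — the comparison reverses. The multi-step checkout's sessions skew toward search, which has a lower base rate.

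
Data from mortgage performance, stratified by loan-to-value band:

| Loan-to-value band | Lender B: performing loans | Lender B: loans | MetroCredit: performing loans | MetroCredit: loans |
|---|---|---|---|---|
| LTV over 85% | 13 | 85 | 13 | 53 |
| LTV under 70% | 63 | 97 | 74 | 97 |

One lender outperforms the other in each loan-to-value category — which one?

LTV over 85%: Lender B 13/85 = 15.3%, MetroCredit 13/53 = 24.5% → MetroCredit
LTV under 70%: Lender B 63/97 = 64.9%, MetroCredit 74/97 = 76.3% → MetroCredit
MetroCredit has the higher rate in both groups.

MetroCredit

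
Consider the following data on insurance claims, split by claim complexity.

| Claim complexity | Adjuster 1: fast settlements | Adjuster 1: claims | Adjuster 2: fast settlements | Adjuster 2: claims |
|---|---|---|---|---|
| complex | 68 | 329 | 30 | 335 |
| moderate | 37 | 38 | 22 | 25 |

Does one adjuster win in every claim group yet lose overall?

No

Complex: Adjuster 1 68/329 = 20.7%, Adjuster 2 30/335 = 9.0% → Adjuster 1
Moderate: Adjuster 1 37/38 = 97.4%, Adjuster 2 22/25 = 88.0% → Adjuster 1
Overall: Adjuster 1 105/367 = 28.6%, Adjuster 2 52/360 = 14.4% → Adjuster 1
Adjuster 1 wins overall and in every claim group — no reversal.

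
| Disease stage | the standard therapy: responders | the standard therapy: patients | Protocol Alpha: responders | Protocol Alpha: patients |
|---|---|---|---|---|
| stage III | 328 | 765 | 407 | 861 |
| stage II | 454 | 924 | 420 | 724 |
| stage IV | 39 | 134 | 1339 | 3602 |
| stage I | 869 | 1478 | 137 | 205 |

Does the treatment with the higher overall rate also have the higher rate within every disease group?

Stage III: the standard therapy 328/765 = 42.9%, Protocol Alpha 407/861 = 47.3% → Protocol Alpha
Stage II: the standard therapy 454/924 = 49.1%, Protocol Alpha 420/724 = 58.0% → Protocol Alpha
Stage IV: the standard therapy 39/134 = 29.1%, Protocol Alpha 1339/3602 = 37.2% → Protocol Alpha
Stage I: the standard therapy 869/1478 = 58.8%, Protocol Alpha 137/205 = 66.8% → Protocol Alpha
Overall: the standard therapy 1690/3301 = 51.2%, Protocol Alpha 2303/5392 = 42.7% → the standard therapy
Protocol Alpha wins each disease group but the standard therapy wins overall — the comparison reverses. Protocol Alpha's patients skew toward stage IV, which has a lower base rate.

No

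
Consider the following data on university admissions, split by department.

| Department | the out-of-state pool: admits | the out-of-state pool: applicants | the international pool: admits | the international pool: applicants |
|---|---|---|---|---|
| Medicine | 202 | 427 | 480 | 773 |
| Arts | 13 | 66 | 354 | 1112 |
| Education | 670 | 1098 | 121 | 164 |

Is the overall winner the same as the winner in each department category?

No

Medicine: the out-of-state pool 202/427 = 47.3%, the international pool 480/773 = 62.1% → the international pool
Arts: the out-of-state pool 13/66 = 19.7%, the international pool 354/1112 = 31.8% → the international pool
Education: the out-of-state pool 670/1098 = 61.0%, the international pool 121/164 = 73.8% → the international pool
Overall: the out-of-state pool 885/1591 = 55.6%, the international pool 955/2049 = 46.6% → the out-of-state pool
The international pool wins each department group but the out-of-state pool wins overall — the comparison reverses. The international pool's applicants skew toward Arts, which has a lower base rate.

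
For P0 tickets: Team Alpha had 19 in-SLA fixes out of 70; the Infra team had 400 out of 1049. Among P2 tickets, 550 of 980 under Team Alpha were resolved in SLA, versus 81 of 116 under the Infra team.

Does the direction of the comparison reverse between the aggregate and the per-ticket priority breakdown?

P0: Team Alpha 19/70 = 27.1%, the Infra team 400/1049 = 38.1% → the Infra team
P2: Team Alpha 550/980 = 56.1%, the Infra team 81/116 = 69.8% → the Infra team
Overall: Team Alpha 569/1050 = 54.2%, the Infra team 481/1165 = 41.3% → Team Alpha
The Infra team wins each ticket group but Team Alpha wins overall — the comparison reverses. The Infra team's tickets skew toward P0, which has a lower base rate.

Yes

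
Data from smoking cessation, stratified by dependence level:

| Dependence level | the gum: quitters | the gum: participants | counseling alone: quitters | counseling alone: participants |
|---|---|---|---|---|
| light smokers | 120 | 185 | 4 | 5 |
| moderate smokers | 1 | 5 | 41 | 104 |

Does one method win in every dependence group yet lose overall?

Yes

Light smokers: the gum 120/185 = 64.9%, counseling alone 4/5 = 80.0% → counseling alone
Moderate smokers: the gum 1/5 = 20.0%, counseling alone 41/104 = 39.4% → counseling alone
Overall: the gum 121/190 = 63.7%, counseling alone 45/109 = 41.3% → the gum
Counseling alone wins each dependence group but the gum wins overall — the comparison reverses. Counseling alone's participants skew toward moderate smokers, which has a lower base rate.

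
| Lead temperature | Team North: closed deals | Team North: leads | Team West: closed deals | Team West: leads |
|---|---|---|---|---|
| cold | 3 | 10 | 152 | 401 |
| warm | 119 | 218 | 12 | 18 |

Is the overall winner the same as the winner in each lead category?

No

Cold: Team North 3/10 = 30.0%, Team West 152/401 = 37.9% → Team West
Warm: Team North 119/218 = 54.6%, Team West 12/18 = 66.7% → Team West
Overall: Team North 122/228 = 53.5%, Team West 164/419 = 39.1% → Team North
Team West wins each lead group but Team North wins overall — the comparison reverses. Team West's leads skew toward cold, which has a lower base rate.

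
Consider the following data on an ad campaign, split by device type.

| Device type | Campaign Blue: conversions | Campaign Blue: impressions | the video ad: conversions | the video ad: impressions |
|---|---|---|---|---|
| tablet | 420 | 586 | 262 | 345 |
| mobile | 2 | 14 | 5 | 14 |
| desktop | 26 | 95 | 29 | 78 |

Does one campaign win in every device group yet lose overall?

Tablet: Campaign Blue 420/586 = 71.7%, the video ad 262/345 = 75.9% → the video ad
Mobile: Campaign Blue 2/14 = 14.3%, the video ad 5/14 = 35.7% → the video ad
Desktop: Campaign Blue 26/95 = 27.4%, the video ad 29/78 = 37.2% → the video ad
Overall: Campaign Blue 448/695 = 64.5%, the video ad 296/437 = 67.7% → the video ad
The video ad wins overall and in every device group — no reversal.

No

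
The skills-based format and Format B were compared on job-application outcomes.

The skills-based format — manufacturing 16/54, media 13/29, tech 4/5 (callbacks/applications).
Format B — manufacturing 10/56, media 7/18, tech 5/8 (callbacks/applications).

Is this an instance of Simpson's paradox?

Manufacturing: the skills-based format 16/54 = 29.6%, Format B 10/56 = 17.9% → the skills-based format
Media: the skills-based format 13/29 = 44.8%, Format B 7/18 = 38.9% → the skills-based format
Tech: the skills-based format 4/5 = 80.0%, Format B 5/8 = 62.5% → the skills-based format
Overall: the skills-based format 33/88 = 37.5%, Format B 22/82 = 26.8% → the skills-based format
The skills-based format wins overall and in every industry group — no reversal.

No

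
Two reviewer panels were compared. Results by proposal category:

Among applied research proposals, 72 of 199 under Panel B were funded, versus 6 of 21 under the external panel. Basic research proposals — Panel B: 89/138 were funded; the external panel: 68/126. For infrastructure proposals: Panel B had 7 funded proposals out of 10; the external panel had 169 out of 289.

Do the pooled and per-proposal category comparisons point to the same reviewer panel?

Applied research: Panel B 72/199 = 36.2%, the external panel 6/21 = 28.6% → Panel B
Basic research: Panel B 89/138 = 64.5%, the external panel 68/126 = 54.0% → Panel B
Infrastructure: Panel B 7/10 = 70.0%, the external panel 169/289 = 58.5% → Panel B
Overall: Panel B 168/347 = 48.4%, the external panel 243/436 = 55.7% → the external panel
Panel B wins each proposal group but the external panel wins overall — the comparison reverses. Panel B's proposals skew toward applied research, which has a lower base rate.

No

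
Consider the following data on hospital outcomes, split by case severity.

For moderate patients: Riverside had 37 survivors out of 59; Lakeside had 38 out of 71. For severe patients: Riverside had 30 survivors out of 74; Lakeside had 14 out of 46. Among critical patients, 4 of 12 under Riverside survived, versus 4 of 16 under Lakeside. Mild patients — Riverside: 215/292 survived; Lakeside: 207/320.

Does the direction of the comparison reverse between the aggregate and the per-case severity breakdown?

No

Moderate: Riverside 37/59 = 62.7%, Lakeside 38/71 = 53.5% → Riverside
Severe: Riverside 30/74 = 40.5%, Lakeside 14/46 = 30.4% → Riverside
Critical: Riverside 4/12 = 33.3%, Lakeside 4/16 = 25.0% → Riverside
Mild: Riverside 215/292 = 73.6%, Lakeside 207/320 = 64.7% → Riverside
Overall: Riverside 286/437 = 65.4%, Lakeside 263/453 = 58.1% → Riverside
Riverside wins overall and in every case group — no reversal.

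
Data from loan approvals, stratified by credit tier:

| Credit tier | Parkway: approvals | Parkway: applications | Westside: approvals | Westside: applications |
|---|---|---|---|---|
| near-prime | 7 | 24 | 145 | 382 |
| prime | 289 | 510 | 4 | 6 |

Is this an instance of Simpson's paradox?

Near-prime: Parkway 7/24 = 29.2%, Westside 145/382 = 38.0% → Westside
Prime: Parkway 289/510 = 56.7%, Westside 4/6 = 66.7% → Westside
Overall: Parkway 296/534 = 55.4%, Westside 149/388 = 38.4% → Parkway
Westside wins each credit group but Parkway wins overall — the comparison reverses. Westside's applications skew toward near-prime, which has a lower base rate.

Yes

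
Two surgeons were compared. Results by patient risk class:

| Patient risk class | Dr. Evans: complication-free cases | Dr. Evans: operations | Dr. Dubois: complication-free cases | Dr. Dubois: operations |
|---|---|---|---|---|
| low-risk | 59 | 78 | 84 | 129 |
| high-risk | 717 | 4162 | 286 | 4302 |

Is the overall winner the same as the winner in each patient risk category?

Yes

Low-risk: Dr. Evans 59/78 = 75.6%, Dr. Dubois 84/129 = 65.1% → Dr. Evans
High-risk: Dr. Evans 717/4162 = 17.2%, Dr. Dubois 286/4302 = 6.6% → Dr. Evans
Overall: Dr. Evans 776/4240 = 18.3%, Dr. Dubois 370/4431 = 8.4% → Dr. Evans
Dr. Evans wins overall and in every patient risk group — no reversal.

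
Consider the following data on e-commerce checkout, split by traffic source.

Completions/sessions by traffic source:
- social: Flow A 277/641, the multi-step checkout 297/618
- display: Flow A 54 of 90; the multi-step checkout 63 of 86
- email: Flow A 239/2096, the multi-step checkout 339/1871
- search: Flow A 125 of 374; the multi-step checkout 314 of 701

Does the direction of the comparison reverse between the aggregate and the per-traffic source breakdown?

No

Social: Flow A 277/641 = 43.2%, the multi-step checkout 297/618 = 48.1% → the multi-step checkout
Display: Flow A 54/90 = 60.0%, the multi-step checkout 63/86 = 73.3% → the multi-step checkout
Email: Flow A 239/2096 = 11.4%, the multi-step checkout 339/1871 = 18.1% → the multi-step checkout
Search: Flow A 125/374 = 33.4%, the multi-step checkout 314/701 = 44.8% → the multi-step checkout
Overall: Flow A 695/3201 = 21.7%, the multi-step checkout 1013/3276 = 30.9% → the multi-step checkout
The multi-step checkout wins overall and in every traffic group — no reversal.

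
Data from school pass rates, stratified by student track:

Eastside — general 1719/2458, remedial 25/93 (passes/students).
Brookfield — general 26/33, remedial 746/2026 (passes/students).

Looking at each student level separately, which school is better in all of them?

Brookfield

General: Eastside 1719/2458 = 69.9%, Brookfield 26/33 = 78.8% → Brookfield
Remedial: Eastside 25/93 = 26.9%, Brookfield 746/2026 = 36.8% → Brookfield
Brookfield has the higher rate in both groups.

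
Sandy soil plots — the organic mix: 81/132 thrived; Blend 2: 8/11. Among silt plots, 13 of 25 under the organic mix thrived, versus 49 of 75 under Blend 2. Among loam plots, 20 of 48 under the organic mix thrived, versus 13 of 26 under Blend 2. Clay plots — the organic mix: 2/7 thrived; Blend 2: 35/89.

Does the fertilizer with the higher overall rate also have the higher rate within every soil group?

No

Sandy soil: the organic mix 81/132 = 61.4%, Blend 2 8/11 = 72.7% → Blend 2
Silt: the organic mix 13/25 = 52.0%, Blend 2 49/75 = 65.3% → Blend 2
Loam: the organic mix 20/48 = 41.7%, Blend 2 13/26 = 50.0% → Blend 2
Clay: the organic mix 2/7 = 28.6%, Blend 2 35/89 = 39.3% → Blend 2
Overall: the organic mix 116/212 = 54.7%, Blend 2 105/201 = 52.2% → the organic mix
Blend 2 wins each soil group but the organic mix wins overall — the comparison reverses. Blend 2's plots skew toward clay, which has a lower base rate.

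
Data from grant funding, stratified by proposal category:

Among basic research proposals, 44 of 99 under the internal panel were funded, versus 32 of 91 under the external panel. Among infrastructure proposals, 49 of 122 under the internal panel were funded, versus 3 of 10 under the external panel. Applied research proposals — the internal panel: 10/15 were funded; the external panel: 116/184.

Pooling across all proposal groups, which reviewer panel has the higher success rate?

Basic research: the internal panel 44/99 = 44.4%, the external panel 32/91 = 35.2% → the internal panel
Infrastructure: the internal panel 49/122 = 40.2%, the external panel 3/10 = 30.0% → the internal panel
Applied research: the internal panel 10/15 = 66.7%, the external panel 116/184 = 63.0% → the internal panel
Overall: the internal panel 103/236 = 43.6%, the external panel 151/285 = 53.0% → the external panel
(The internal panel wins every proposal group but the external panel wins overall — the internal panel's proposals skew toward the low-rate infrastructure group.)

the external panel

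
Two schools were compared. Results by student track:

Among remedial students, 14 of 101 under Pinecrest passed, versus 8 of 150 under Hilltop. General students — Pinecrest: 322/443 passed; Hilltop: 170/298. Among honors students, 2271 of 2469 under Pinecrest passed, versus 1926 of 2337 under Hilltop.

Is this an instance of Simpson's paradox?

No

Remedial: Pinecrest 14/101 = 13.9%, Hilltop 8/150 = 5.3% → Pinecrest
General: Pinecrest 322/443 = 72.7%, Hilltop 170/298 = 57.0% → Pinecrest
Honors: Pinecrest 2271/2469 = 92.0%, Hilltop 1926/2337 = 82.4% → Pinecrest
Overall: Pinecrest 2607/3013 = 86.5%, Hilltop 2104/2785 = 75.5% → Pinecrest
Pinecrest wins overall and in every student group — no reversal.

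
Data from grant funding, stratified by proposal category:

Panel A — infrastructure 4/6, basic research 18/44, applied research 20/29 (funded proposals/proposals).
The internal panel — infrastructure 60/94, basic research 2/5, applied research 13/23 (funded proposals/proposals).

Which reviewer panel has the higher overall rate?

Infrastructure: Panel A 4/6 = 66.7%, the internal panel 60/94 = 63.8% → Panel A
Basic research: Panel A 18/44 = 40.9%, the internal panel 2/5 = 40.0% → Panel A
Applied research: Panel A 20/29 = 69.0%, the internal panel 13/23 = 56.5% → Panel A
Overall: Panel A 42/79 = 53.2%, the internal panel 75/122 = 61.5% → the internal panel
(Panel A wins every proposal group but the internal panel wins overall — Panel A's proposals skew toward the low-rate basic research group.)

the internal panel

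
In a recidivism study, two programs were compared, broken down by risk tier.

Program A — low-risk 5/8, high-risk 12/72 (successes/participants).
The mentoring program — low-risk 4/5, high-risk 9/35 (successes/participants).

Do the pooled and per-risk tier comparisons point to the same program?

Low-risk: Program A 5/8 = 62.5%, the mentoring program 4/5 = 80.0% → the mentoring program
High-risk: Program A 12/72 = 16.7%, the mentoring program 9/35 = 25.7% → the mentoring program
Overall: Program A 17/80 = 21.2%, the mentoring program 13/40 = 32.5% → the mentoring program
The mentoring program wins overall and in every risk group — no reversal.

Yes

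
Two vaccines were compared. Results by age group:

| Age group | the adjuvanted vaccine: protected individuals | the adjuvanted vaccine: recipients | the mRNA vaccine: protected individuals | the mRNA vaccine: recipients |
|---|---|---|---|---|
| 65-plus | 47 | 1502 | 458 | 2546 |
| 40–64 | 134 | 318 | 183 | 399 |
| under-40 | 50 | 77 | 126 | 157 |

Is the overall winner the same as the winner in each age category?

Yes

65-plus: the adjuvanted vaccine 47/1502 = 3.1%, the mRNA vaccine 458/2546 = 18.0% → the mRNA vaccine
40–64: the adjuvanted vaccine 134/318 = 42.1%, the mRNA vaccine 183/399 = 45.9% → the mRNA vaccine
Under-40: the adjuvanted vaccine 50/77 = 64.9%, the mRNA vaccine 126/157 = 80.3% → the mRNA vaccine
Overall: the adjuvanted vaccine 231/1897 = 12.2%, the mRNA vaccine 767/3102 = 24.7% → the mRNA vaccine
The mRNA vaccine wins overall and in every age group — no reversal.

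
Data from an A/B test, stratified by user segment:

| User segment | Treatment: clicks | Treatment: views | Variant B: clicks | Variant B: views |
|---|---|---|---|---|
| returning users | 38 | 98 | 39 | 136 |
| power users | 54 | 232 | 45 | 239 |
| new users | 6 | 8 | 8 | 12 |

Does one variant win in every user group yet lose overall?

No

Returning users: Treatment 38/98 = 38.8%, Variant B 39/136 = 28.7% → Treatment
Power users: Treatment 54/232 = 23.3%, Variant B 45/239 = 18.8% → Treatment
New users: Treatment 6/8 = 75.0%, Variant B 8/12 = 66.7% → Treatment
Overall: Treatment 98/338 = 29.0%, Variant B 92/387 = 23.8% → Treatment
Treatment wins overall and in every user group — no reversal.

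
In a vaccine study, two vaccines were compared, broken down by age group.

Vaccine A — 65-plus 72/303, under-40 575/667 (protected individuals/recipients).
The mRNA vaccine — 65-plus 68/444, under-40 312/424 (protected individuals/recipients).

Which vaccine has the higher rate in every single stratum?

Vaccine A

65-plus: Vaccine A 72/303 = 23.8%, the mRNA vaccine 68/444 = 15.3% → Vaccine A
Under-40: Vaccine A 575/667 = 86.2%, the mRNA vaccine 312/424 = 73.6% → Vaccine A
Vaccine A has the higher rate in both groups.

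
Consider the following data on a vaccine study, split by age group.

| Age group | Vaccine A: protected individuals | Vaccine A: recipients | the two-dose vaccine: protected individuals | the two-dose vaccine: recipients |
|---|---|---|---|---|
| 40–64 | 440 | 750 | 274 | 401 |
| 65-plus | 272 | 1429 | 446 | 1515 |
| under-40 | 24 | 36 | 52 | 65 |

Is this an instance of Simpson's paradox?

No

40–64: Vaccine A 440/750 = 58.7%, the two-dose vaccine 274/401 = 68.3% → the two-dose vaccine
65-plus: Vaccine A 272/1429 = 19.0%, the two-dose vaccine 446/1515 = 29.4% → the two-dose vaccine
Under-40: Vaccine A 24/36 = 66.7%, the two-dose vaccine 52/65 = 80.0% → the two-dose vaccine
Overall: Vaccine A 736/2215 = 33.2%, the two-dose vaccine 772/1981 = 39.0% → the two-dose vaccine
The two-dose vaccine wins overall and in every age group — no reversal.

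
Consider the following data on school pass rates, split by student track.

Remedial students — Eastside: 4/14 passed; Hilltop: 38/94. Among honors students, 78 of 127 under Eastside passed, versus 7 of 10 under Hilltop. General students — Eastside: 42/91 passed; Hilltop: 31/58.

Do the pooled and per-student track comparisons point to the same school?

No

Remedial: Eastside 4/14 = 28.6%, Hilltop 38/94 = 40.4% → Hilltop
Honors: Eastside 78/127 = 61.4%, Hilltop 7/10 = 70.0% → Hilltop
General: Eastside 42/91 = 46.2%, Hilltop 31/58 = 53.4% → Hilltop
Overall: Eastside 124/232 = 53.4%, Hilltop 76/162 = 46.9% → Eastside
Hilltop wins each student group but Eastside wins overall — the comparison reverses. Hilltop's students skew toward remedial, which has a lower base rate.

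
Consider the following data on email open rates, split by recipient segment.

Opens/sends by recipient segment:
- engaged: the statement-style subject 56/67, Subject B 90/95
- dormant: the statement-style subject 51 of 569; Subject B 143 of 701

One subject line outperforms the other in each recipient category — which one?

Engaged: the statement-style subject 56/67 = 83.6%, Subject B 90/95 = 94.7% → Subject B
Dormant: the statement-style subject 51/569 = 9.0%, Subject B 143/701 = 20.4% → Subject B
Subject B has the higher rate in both groups.

Subject B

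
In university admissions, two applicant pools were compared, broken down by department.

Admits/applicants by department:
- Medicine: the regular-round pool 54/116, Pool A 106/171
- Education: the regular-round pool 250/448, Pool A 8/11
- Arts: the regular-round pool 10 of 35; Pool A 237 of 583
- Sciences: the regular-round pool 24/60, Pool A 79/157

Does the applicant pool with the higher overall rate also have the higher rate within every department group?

Medicine: the regular-round pool 54/116 = 46.6%, Pool A 106/171 = 62.0% → Pool A
Education: the regular-round pool 250/448 = 55.8%, Pool A 8/11 = 72.7% → Pool A
Arts: the regular-round pool 10/35 = 28.6%, Pool A 237/583 = 40.7% → Pool A
Sciences: the regular-round pool 24/60 = 40.0%, Pool A 79/157 = 50.3% → Pool A
Overall: the regular-round pool 338/659 = 51.3%, Pool A 430/922 = 46.6% → the regular-round pool
Pool A wins each department group but the regular-round pool wins overall — the comparison reverses. Pool A's applicants skew toward Arts, which has a lower base rate.

No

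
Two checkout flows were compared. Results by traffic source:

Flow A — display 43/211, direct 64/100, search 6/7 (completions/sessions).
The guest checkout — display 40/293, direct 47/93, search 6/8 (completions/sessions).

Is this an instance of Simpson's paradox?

No

Display: Flow A 43/211 = 20.4%, the guest checkout 40/293 = 13.7% → Flow A
Direct: Flow A 64/100 = 64.0%, the guest checkout 47/93 = 50.5% → Flow A
Search: Flow A 6/7 = 85.7%, the guest checkout 6/8 = 75.0% → Flow A
Overall: Flow A 113/318 = 35.5%, the guest checkout 93/394 = 23.6% → Flow A
Flow A wins overall and in every traffic group — no reversal.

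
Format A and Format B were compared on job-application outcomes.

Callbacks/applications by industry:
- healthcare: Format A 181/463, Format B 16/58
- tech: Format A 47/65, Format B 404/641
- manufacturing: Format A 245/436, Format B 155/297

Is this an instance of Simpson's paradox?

Yes

Healthcare: Format A 181/463 = 39.1%, Format B 16/58 = 27.6% → Format A
Tech: Format A 47/65 = 72.3%, Format B 404/641 = 63.0% → Format A
Manufacturing: Format A 245/436 = 56.2%, Format B 155/297 = 52.2% → Format A
Overall: Format A 473/964 = 49.1%, Format B 575/996 = 57.7% → Format B
Format A wins each industry group but Format B wins overall — the comparison reverses. Format A's applications skew toward healthcare, which has a lower base rate.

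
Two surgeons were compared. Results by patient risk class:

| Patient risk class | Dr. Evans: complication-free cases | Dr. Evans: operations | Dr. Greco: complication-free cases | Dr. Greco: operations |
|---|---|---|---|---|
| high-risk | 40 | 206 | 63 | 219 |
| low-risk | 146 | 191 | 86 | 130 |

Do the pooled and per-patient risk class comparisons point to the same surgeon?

High-risk: Dr. Evans 40/206 = 19.4%, Dr. Greco 63/219 = 28.8% → Dr. Greco
Low-risk: Dr. Evans 146/191 = 76.4%, Dr. Greco 86/130 = 66.2% → Dr. Evans
Overall: Dr. Evans 186/397 = 46.9%, Dr. Greco 149/349 = 42.7% → Dr. Evans
Neither sweeps: Dr. Evans wins 1 of 2 groups, Dr. Greco wins 1. Dr. Evans wins overall but not every group — no Simpson reversal.

No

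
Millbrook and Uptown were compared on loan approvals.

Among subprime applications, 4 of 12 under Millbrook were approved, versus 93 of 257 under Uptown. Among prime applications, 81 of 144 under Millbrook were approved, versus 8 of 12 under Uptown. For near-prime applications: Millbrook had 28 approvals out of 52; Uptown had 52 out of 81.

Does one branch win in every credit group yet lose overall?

Yes

Subprime: Millbrook 4/12 = 33.3%, Uptown 93/257 = 36.2% → Uptown
Prime: Millbrook 81/144 = 56.2%, Uptown 8/12 = 66.7% → Uptown
Near-prime: Millbrook 28/52 = 53.8%, Uptown 52/81 = 64.2% → Uptown
Overall: Millbrook 113/208 = 54.3%, Uptown 153/350 = 43.7% → Millbrook
Uptown wins each credit group but Millbrook wins overall — the comparison reverses. Uptown's applications skew toward subprime, which has a lower base rate.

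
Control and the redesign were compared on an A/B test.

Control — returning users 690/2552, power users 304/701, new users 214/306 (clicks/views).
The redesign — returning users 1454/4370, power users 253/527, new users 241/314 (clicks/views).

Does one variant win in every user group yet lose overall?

Returning users: Control 690/2552 = 27.0%, the redesign 1454/4370 = 33.3% → the redesign
Power users: Control 304/701 = 43.4%, the redesign 253/527 = 48.0% → the redesign
New users: Control 214/306 = 69.9%, the redesign 241/314 = 76.8% → the redesign
Overall: Control 1208/3559 = 33.9%, the redesign 1948/5211 = 37.4% → the redesign
The redesign wins overall and in every user group — no reversal.

No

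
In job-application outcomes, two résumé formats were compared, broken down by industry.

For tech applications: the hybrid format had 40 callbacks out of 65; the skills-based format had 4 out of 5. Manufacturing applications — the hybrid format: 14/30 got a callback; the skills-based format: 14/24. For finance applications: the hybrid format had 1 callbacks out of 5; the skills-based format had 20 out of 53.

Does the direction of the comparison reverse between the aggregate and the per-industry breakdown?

Tech: the hybrid format 40/65 = 61.5%, the skills-based format 4/5 = 80.0% → the skills-based format
Manufacturing: the hybrid format 14/30 = 46.7%, the skills-based format 14/24 = 58.3% → the skills-based format
Finance: the hybrid format 1/5 = 20.0%, the skills-based format 20/53 = 37.7% → the skills-based format
Overall: the hybrid format 55/100 = 55.0%, the skills-based format 38/82 = 46.3% → the hybrid format
The skills-based format wins each industry group but the hybrid format wins overall — the comparison reverses. The skills-based format's applications skew toward finance, which has a lower base rate.

Yes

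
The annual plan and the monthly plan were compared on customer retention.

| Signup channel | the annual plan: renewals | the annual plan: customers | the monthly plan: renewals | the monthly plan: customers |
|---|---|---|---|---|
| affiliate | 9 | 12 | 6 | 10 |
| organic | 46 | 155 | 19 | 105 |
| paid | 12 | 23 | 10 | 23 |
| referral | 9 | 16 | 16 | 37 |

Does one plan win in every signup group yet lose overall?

Affiliate: the annual plan 9/12 = 75.0%, the monthly plan 6/10 = 60.0% → the annual plan
Organic: the annual plan 46/155 = 29.7%, the monthly plan 19/105 = 18.1% → the annual plan
Paid: the annual plan 12/23 = 52.2%, the monthly plan 10/23 = 43.5% → the annual plan
Referral: the annual plan 9/16 = 56.2%, the monthly plan 16/37 = 43.2% → the annual plan
Overall: the annual plan 76/206 = 36.9%, the monthly plan 51/175 = 29.1% → the annual plan
The annual plan wins overall and in every signup group — no reversal.

No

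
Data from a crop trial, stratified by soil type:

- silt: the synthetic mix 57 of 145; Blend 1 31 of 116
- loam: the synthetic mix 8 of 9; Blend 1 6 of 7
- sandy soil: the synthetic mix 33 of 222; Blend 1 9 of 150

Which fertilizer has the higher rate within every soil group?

the synthetic mix

Silt: the synthetic mix 57/145 = 39.3%, Blend 1 31/116 = 26.7% → the synthetic mix
Loam: the synthetic mix 8/9 = 88.9%, Blend 1 6/7 = 85.7% → the synthetic mix
Sandy soil: the synthetic mix 33/222 = 14.9%, Blend 1 9/150 = 6.0% → the synthetic mix
The synthetic mix has the higher rate in all 3 groups.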